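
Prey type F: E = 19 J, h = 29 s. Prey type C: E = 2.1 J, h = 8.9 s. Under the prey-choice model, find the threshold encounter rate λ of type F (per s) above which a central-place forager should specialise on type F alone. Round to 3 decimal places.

The zero-one rule: include type C iff E₂/h₂ > λE₁/(1+λh₁). Equality gives the switch point.
λE₁h₂ = E₂ + λE₂h₁ ⇒ λ = E₂/(E₁h₂ − E₂h₁) = 2.1/(169.1 − 60.9) = 0.01941 per s.

0.019 per s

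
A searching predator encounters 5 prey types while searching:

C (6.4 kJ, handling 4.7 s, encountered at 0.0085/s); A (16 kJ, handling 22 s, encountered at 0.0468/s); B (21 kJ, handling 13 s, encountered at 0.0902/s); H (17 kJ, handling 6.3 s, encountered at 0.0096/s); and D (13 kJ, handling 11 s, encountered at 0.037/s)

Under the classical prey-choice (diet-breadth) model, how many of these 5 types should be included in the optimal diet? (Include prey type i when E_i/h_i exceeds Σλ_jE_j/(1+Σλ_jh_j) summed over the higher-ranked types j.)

E/h in descending order: H 2.7, B 1.62, C 1.36, D 1.18, A 0.727 kJ/s. The optimal diet is the largest prefix of this list for which every included type satisfies E_i/h_i > R on the types above it.
Rate on top 1: 0.1539. B: 1.62 > 0.1539 → include.
Rate on top 2: 0.9213. C: 1.36 > 0.9213 → include.
Rate on top 3: 0.9291. D: 1.18 > 0.9291 → include.
Rate on top 4: 0.9675. A: 0.727 < 0.9675 → exclude; stop.
Optimal diet: H, B, C, D — 4 of 5 types.

4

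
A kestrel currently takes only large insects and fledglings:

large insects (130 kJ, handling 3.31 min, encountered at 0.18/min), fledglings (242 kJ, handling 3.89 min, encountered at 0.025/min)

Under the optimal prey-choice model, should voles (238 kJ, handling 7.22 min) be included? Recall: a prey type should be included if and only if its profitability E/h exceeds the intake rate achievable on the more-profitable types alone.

Intake rate on the current diet: R = (0.18×130 + 0.025×242) / (1 + 0.18×3.31 + 0.025×3.89) = 29.45/1.693 = 17.39 kJ/min.
Profitability of voles: 238/7.22 = 32.96 kJ/min.
32.96 > 17.39, so adding voles raises the average — include it.

Yes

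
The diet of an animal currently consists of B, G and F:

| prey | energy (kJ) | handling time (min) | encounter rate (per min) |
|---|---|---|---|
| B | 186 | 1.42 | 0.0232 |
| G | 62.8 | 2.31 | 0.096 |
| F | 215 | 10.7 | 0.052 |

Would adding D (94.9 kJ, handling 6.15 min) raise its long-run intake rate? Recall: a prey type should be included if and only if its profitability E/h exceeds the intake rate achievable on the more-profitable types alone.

Yes

On B, G and F alone, R = ΣλE/(1+Σλh) = 21.52/1.811 = 11.88 kJ/min.
D: E/h = 94.9/6.15 = 15.43 kJ/min.
15.43 > 11.88, so adding D raises the average — include it.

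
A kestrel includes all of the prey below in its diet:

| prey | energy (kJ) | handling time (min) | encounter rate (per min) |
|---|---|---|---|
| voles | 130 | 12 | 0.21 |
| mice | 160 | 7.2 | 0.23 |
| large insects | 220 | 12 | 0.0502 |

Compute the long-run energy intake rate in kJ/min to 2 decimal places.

13.00 kJ/min

Energy encountered per unit search time: 0.21×130 + 0.23×160 + 0.0502×220 = 75.14 kJ/min.
Handling time per unit search time: 0.21×12 + 0.23×7.2 + 0.0502×12 = 4.778.
Rate = 75.14/(1 + 4.778) = 13 kJ/min.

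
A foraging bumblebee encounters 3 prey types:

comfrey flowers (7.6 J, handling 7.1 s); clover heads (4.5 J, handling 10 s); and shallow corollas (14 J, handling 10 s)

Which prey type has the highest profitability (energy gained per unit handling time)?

Profitability E/h (J/s): comfrey flowers = 7.6/7.1 = 1.07, clover heads = 4.5/10 = 0.45, shallow corollas = 14/10 = 1.4.
Ranked: shallow corollas > comfrey flowers > clover heads.

shallow corollas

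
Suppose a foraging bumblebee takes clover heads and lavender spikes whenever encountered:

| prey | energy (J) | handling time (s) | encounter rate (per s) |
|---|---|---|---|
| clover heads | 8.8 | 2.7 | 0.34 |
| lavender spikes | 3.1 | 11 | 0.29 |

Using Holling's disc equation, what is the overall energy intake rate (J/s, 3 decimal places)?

R = Σλ_iE_i / (1 + Σλ_ih_i)
Numerator: 0.34×8.8 + 0.29×3.1 = 3.891
Denominator: 1 + 0.34×2.7 + 0.29×11 = 5.108
R = 3.891/5.108 = 0.7617 J/s

0.762 J/s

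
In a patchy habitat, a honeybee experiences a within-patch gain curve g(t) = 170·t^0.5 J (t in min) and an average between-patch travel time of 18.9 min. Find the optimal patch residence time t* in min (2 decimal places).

18.90 min

By the marginal value theorem, leave when the instantaneous gain rate g'(t) equals the habitat-wide average g(t)/(T + t).
g'(t) = 0.5·170·t^-0.5. Setting 0.5·170·t^-0.5 = 170·t^0.5/(18.9+t) gives 0.5(18.9+t) = t, so 0.50·t = 0.5×18.9.
t* = 0.5×18.9/0.50 = 18.9 min.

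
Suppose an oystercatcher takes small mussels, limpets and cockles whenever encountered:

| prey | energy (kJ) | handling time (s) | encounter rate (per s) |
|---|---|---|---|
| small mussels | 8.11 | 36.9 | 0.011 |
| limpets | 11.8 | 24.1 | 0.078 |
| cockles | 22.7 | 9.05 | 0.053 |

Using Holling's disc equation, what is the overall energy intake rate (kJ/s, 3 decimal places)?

Energy encountered per unit search time: 0.011×8.11 + 0.078×11.8 + 0.053×22.7 = 2.213 kJ/s.
Handling time per unit search time: 0.011×36.9 + 0.078×24.1 + 0.053×9.05 = 2.765.
Rate = 2.213/(1 + 2.765) = 0.5877 kJ/s.

0.588 kJ/s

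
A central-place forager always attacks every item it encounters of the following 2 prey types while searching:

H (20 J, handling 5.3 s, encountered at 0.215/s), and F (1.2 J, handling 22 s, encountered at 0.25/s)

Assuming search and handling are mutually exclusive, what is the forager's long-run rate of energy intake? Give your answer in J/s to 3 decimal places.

Energy encountered per unit search time: 0.215×20 + 0.25×1.2 = 4.6 J/s.
Handling time per unit search time: 0.215×5.3 + 0.25×22 = 6.639.
Rate = 4.6/(1 + 6.639) = 0.6021 J/s.

0.602 J/s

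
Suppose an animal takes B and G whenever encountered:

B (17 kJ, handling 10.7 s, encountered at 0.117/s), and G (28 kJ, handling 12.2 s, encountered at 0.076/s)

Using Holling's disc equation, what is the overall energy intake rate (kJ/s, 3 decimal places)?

R = (0.117×17 + 0.076×28) / (1 + 0.117×10.7 + 0.076×12.2) = 4.117/3.179 = 1.295 kJ/s.

1.295 kJ/s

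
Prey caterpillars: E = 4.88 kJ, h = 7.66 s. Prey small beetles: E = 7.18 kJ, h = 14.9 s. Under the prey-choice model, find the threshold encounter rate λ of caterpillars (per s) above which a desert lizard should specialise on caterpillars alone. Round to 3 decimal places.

Drop small beetles once their profitability E₂/h₂ falls below the rate achievable on caterpillars alone: E₂/h₂ = λE₁/(1 + λh₁).
Solve for λ: λE₁h₂ = E₂(1 + λh₁) → λ(E₁h₂ − E₂h₁) = E₂ → λ = E₂/(E₁h₂ − E₂h₁).
λ = 7.18/(4.88×14.9 − 7.18×7.66) = 7.18/17.71 = 0.4053 per s.

0.405 per s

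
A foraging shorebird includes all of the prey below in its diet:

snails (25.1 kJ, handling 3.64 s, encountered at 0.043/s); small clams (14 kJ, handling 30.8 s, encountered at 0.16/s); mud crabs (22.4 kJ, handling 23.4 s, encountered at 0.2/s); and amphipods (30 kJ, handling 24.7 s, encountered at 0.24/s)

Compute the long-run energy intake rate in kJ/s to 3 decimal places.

0.899 kJ/s

R = Σλ_iE_i / (1 + Σλ_ih_i)
Numerator: 0.043×25.1 + 0.16×14 + 0.2×22.4 + 0.24×30 = 15
Denominator: 1 + 0.043×3.64 + 0.16×30.8 + 0.2×23.4 + 0.24×24.7 = 16.69
R = 15/16.69 = 0.8986 kJ/s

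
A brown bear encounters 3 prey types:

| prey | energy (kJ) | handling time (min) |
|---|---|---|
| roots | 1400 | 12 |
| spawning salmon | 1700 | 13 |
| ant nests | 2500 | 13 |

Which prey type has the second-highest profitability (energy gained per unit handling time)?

In descending order of E/h:
ant nests: 2500/13 = 192 kJ/min
spawning salmon: 1700/13 = 131 kJ/min
roots: 1400/12 = 117 kJ/min

spawning salmon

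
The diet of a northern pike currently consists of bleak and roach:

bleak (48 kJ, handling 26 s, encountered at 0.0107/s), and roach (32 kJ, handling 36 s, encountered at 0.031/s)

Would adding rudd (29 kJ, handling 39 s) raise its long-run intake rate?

Yes

Intake rate on the current diet: R = (0.0107×48 + 0.031×32) / (1 + 0.0107×26 + 0.031×36) = 1.506/2.394 = 0.6289 kJ/s.
rudd: E/h = 29/39 = 0.7436 kJ/s.
Since 0.7436 > R, including rudd increases the long-run rate.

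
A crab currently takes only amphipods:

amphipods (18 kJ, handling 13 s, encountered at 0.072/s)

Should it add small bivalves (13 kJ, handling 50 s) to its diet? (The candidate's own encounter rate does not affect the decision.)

Intake rate on the current diet: R = (0.072×18) / (1 + 0.072×13) = 1.296/1.936 = 0.6694 kJ/s.
small bivalves: E/h = 13/50 = 0.26 kJ/s.
0.26 < 0.6694, so adding small bivalves would lower the average — exclude it.

No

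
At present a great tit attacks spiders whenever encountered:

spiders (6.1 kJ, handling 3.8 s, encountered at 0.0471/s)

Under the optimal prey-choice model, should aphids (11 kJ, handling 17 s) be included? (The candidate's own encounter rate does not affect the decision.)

Yes

Current rate: (0.0471×6.1)/(1 + 0.0471×3.8) = 0.2437 kJ/s.
aphids: E/h = 11/17 = 0.6471 kJ/s.
0.6471 > 0.2437, so adding aphids raises the average — include it.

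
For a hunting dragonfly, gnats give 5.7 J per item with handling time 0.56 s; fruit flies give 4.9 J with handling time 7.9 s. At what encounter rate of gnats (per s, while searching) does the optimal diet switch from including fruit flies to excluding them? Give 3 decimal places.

0.116 per s

The zero-one rule: include fruit flies iff E₂/h₂ > λE₁/(1+λh₁). Equality gives the switch point.
λE₁h₂ = E₂ + λE₂h₁ ⇒ λ = E₂/(E₁h₂ − E₂h₁) = 4.9/(45.03 − 2.744) = 0.1159 per s.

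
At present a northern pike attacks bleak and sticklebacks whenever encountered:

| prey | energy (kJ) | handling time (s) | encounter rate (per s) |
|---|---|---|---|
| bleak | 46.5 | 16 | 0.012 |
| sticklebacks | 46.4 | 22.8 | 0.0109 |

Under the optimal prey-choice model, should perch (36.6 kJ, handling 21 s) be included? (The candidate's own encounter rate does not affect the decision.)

Yes

Intake rate on the current diet: R = (0.012×46.5 + 0.0109×46.4) / (1 + 0.012×16 + 0.0109×22.8) = 1.064/1.441 = 0.7385 kJ/s.
perch: E/h = 36.6/21 = 1.743 kJ/s.
Since 1.743 > R, including perch increases the long-run rate.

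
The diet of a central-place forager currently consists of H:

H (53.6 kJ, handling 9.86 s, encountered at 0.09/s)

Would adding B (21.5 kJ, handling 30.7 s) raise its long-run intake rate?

Current rate: (0.09×53.6)/(1 + 0.09×9.86) = 2.556 kJ/s.
B: E/h = 21.5/30.7 = 0.7003 kJ/s.
Since 0.7003 < R, time spent handling B is better spent searching.

No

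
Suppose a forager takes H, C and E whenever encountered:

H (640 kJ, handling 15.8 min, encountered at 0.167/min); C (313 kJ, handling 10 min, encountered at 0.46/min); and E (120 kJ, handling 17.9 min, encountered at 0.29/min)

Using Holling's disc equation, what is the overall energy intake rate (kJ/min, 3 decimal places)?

21.271 kJ/min

Energy encountered per unit search time: 0.167×640 + 0.46×313 + 0.29×120 = 285.7 kJ/min.
Handling time per unit search time: 0.167×15.8 + 0.46×10 + 0.29×17.9 = 12.43.
Rate = 285.7/(1 + 12.43) = 21.27 kJ/min.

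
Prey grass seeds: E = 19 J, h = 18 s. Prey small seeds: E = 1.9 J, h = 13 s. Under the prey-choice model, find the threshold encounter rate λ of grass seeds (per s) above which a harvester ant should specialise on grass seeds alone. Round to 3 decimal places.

0.009 per s

The zero-one rule: include small seeds iff E₂/h₂ > λE₁/(1+λh₁). Equality gives the switch point.
λE₁h₂ = E₂ + λE₂h₁ ⇒ λ = E₂/(E₁h₂ − E₂h₁) = 1.9/(247 − 34.2) = 0.008929 per s.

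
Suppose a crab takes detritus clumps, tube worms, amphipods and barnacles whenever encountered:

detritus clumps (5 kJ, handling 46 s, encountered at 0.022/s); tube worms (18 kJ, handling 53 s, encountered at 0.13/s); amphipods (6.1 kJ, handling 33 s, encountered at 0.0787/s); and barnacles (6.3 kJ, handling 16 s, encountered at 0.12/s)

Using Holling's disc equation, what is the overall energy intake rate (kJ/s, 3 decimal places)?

0.275 kJ/s

Energy encountered per unit search time: 0.022×5 + 0.13×18 + 0.0787×6.1 + 0.12×6.3 = 3.686 kJ/s.
Handling time per unit search time: 0.022×46 + 0.13×53 + 0.0787×33 + 0.12×16 = 12.42.
Rate = 3.686/(1 + 12.42) = 0.2747 kJ/s.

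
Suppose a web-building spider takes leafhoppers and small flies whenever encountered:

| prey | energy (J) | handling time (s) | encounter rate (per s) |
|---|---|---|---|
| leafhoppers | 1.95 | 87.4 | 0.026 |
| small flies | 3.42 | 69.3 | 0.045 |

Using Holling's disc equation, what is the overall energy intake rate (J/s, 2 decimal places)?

R = (0.026×1.95 + 0.045×3.42) / (1 + 0.026×87.4 + 0.045×69.3) = 0.2046/6.391 = 0.03201 J/s.

0.03 J/s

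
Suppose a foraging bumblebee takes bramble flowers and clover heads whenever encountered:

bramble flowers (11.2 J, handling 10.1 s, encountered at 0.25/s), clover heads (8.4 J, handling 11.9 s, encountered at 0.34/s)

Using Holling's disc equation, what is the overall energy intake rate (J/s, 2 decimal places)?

R = (0.25×11.2 + 0.34×8.4) / (1 + 0.25×10.1 + 0.34×11.9) = 5.656/7.571 = 0.7471 J/s.

0.75 J/s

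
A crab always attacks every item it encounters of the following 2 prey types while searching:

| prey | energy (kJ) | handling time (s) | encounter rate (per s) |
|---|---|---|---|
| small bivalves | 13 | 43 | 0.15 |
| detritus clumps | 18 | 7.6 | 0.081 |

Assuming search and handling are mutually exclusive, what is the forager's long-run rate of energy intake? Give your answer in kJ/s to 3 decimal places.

0.423 kJ/s

Energy encountered per unit search time: 0.15×13 + 0.081×18 = 3.408 kJ/s.
Handling time per unit search time: 0.15×43 + 0.081×7.6 = 7.066.
Rate = 3.408/(1 + 7.066) = 0.4225 kJ/s.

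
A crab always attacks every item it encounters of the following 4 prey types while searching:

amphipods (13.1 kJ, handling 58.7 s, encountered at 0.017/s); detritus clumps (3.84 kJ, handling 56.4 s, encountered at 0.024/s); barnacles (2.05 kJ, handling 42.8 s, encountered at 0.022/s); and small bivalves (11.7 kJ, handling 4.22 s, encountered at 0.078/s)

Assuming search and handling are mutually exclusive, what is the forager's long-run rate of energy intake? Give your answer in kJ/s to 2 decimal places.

0.28 kJ/s

Energy encountered per unit search time: 0.017×13.1 + 0.024×3.84 + 0.022×2.05 + 0.078×11.7 = 1.273 kJ/s.
Handling time per unit search time: 0.017×58.7 + 0.024×56.4 + 0.022×42.8 + 0.078×4.22 = 3.622.
Rate = 1.273/(1 + 3.622) = 0.2753 kJ/s.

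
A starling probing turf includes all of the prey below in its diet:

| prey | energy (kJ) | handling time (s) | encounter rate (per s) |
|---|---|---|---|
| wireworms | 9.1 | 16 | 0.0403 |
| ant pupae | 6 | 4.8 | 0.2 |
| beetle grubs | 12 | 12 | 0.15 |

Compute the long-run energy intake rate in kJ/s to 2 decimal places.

0.76 kJ/s

Energy encountered per unit search time: 0.0403×9.1 + 0.2×6 + 0.15×12 = 3.367 kJ/s.
Handling time per unit search time: 0.0403×16 + 0.2×4.8 + 0.15×12 = 3.405.
Rate = 3.367/(1 + 3.405) = 0.7643 kJ/s.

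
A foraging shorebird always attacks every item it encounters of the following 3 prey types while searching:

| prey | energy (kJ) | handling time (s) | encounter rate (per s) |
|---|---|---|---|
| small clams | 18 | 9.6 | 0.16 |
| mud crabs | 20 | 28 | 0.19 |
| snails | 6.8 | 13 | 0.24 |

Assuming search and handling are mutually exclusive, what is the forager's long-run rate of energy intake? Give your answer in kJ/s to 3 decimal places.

0.757 kJ/s

R = (0.16×18 + 0.19×20 + 0.24×6.8) / (1 + 0.16×9.6 + 0.19×28 + 0.24×13) = 8.312/10.98 = 0.7573 kJ/s.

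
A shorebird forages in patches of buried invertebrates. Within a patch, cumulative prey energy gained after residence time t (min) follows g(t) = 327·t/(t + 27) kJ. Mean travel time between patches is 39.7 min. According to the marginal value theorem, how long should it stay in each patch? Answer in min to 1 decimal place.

32.7 min

Optimal t* satisfies g'(t*) = g(t*)/(T + t*).
g'(t) = 327·27/(t + 27)². Setting 327·27/(t+27)² = 327t/[(t+27)(39.7+t)] gives 27(39.7+t) = t(t+27), so t² = 27×39.7 = 1072.
t* = √1072 = 32.74 min.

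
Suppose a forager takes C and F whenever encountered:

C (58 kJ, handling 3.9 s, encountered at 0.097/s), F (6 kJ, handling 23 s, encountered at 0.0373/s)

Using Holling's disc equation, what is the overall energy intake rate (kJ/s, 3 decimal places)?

2.616 kJ/s

R = (0.097×58 + 0.0373×6) / (1 + 0.097×3.9 + 0.0373×23) = 5.85/2.236 = 2.616 kJ/s.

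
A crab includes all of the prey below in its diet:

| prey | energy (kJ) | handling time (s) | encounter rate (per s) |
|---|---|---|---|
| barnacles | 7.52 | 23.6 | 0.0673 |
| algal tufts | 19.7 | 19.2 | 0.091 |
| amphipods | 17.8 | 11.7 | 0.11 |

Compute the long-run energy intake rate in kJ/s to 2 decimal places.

R = Σλ_iE_i / (1 + Σλ_ih_i)
Numerator: 0.0673×7.52 + 0.091×19.7 + 0.11×17.8 = 4.257
Denominator: 1 + 0.0673×23.6 + 0.091×19.2 + 0.11×11.7 = 5.622
R = 4.257/5.622 = 0.7571 kJ/s

0.76 kJ/s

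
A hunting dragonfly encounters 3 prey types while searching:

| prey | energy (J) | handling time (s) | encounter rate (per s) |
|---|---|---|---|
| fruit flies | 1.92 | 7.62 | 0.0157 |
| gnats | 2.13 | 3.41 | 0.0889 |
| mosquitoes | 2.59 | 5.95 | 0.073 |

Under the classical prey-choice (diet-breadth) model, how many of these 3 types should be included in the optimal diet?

Profitabilities (E/h, J/s): gnats 0.625, mosquitoes 0.435, fruit flies 0.252. Add prey in this order while the next type's profitability exceeds the intake rate on those already taken.
Rate on top 1: 0.1453. mosquitoes: 0.435 > 0.1453 → include.
Rate on top 2: 0.2178. fruit flies: 0.252 > 0.2178 → include.
Optimal diet: gnats, mosquitoes, fruit flies — 3 of 3 types.

3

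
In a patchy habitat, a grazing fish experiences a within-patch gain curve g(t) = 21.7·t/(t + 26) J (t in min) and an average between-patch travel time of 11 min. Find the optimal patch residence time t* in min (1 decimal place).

16.9 min

Maximise g(t)/(T+t): set derivative to zero → g'(t)(T+t) = g(t).
g'(t) = 21.7·26/(t + 26)². Setting 21.7·26/(t+26)² = 21.7t/[(t+26)(11+t)] gives 26(11+t) = t(t+26), so t² = 26×11 = 286.
t* = √286 = 16.91 min.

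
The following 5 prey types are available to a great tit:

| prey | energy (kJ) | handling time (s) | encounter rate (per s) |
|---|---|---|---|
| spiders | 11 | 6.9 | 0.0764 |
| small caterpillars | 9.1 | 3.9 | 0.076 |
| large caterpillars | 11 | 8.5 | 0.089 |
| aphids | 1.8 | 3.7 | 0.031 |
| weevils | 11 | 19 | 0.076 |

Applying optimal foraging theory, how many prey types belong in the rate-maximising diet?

3

Profitabilities (E/h, kJ/s): small caterpillars 2.33, spiders 1.59, large caterpillars 1.29, weevils 0.579, aphids 0.486. Add prey in this order while the next type's profitability exceeds the intake rate on those already taken.
Rate on top 1: 0.5335. spiders: 1.59 > 0.5335 → include.
Rate on top 2: 0.8401. large caterpillars: 1.29 > 0.8401 → include.
Rate on top 3: 0.9732. weevils: 0.579 < 0.9732 → exclude; stop.
Optimal diet: small caterpillars, spiders, large caterpillars — 3 of 5 types.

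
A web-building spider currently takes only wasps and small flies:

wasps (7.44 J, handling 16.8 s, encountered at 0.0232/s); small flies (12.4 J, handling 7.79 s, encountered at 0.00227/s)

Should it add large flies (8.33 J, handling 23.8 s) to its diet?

On wasps and small flies alone, R = ΣλE/(1+Σλh) = 0.2008/1.407 = 0.1426 J/s.
large flies: E/h = 8.33/23.8 = 0.35 J/s.
Since 0.35 > R, including large flies increases the long-run rate.

Yes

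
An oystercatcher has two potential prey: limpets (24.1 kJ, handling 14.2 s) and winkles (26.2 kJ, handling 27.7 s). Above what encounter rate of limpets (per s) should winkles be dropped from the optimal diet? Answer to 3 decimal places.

Drop winkles once their profitability E₂/h₂ falls below the rate achievable on limpets alone: E₂/h₂ = λE₁/(1 + λh₁).
Solve for λ: λE₁h₂ = E₂(1 + λh₁) → λ(E₁h₂ − E₂h₁) = E₂ → λ = E₂/(E₁h₂ − E₂h₁).
λ = 26.2/(24.1×27.7 − 26.2×14.2) = 26.2/295.5 = 0.08865 per s.

0.089 per s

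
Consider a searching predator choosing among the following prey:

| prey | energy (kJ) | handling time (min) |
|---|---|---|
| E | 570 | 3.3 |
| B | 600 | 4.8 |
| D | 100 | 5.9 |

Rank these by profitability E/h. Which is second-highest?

B

In descending order of E/h:
E: 570/3.3 = 173 kJ/min
B: 600/4.8 = 125 kJ/min
D: 100/5.9 = 16.9 kJ/min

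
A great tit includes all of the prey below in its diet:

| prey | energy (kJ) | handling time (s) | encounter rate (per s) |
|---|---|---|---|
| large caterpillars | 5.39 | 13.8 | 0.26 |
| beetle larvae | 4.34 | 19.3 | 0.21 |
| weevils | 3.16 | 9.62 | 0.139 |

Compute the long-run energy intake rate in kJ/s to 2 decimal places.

0.28 kJ/s

R = (0.26×5.39 + 0.21×4.34 + 0.139×3.16) / (1 + 0.26×13.8 + 0.21×19.3 + 0.139×9.62) = 2.752/9.978 = 0.2758 kJ/s.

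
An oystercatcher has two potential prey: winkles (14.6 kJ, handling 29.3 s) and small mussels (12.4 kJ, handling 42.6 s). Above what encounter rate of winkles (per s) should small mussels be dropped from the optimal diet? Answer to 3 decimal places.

Drop small mussels once their profitability E₂/h₂ falls below the rate achievable on winkles alone: E₂/h₂ = λE₁/(1 + λh₁).
Solve for λ: λE₁h₂ = E₂(1 + λh₁) → λ(E₁h₂ − E₂h₁) = E₂ → λ = E₂/(E₁h₂ − E₂h₁).
λ = 12.4/(14.6×42.6 − 12.4×29.3) = 12.4/258.6 = 0.04794 per s.

0.048 per s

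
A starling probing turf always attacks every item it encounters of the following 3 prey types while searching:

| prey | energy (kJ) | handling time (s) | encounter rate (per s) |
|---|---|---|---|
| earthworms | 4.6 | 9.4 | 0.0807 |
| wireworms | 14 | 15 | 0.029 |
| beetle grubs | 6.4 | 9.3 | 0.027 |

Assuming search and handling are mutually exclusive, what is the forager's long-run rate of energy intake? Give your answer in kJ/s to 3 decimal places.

0.389 kJ/s

R = (0.0807×4.6 + 0.029×14 + 0.027×6.4) / (1 + 0.0807×9.4 + 0.029×15 + 0.027×9.3) = 0.95/2.445 = 0.3886 kJ/s.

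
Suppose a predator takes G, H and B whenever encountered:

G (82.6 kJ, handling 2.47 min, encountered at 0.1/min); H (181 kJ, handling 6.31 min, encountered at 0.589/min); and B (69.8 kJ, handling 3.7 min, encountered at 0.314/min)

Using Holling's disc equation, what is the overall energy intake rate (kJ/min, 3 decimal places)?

22.331 kJ/min

R = (0.1×82.6 + 0.589×181 + 0.314×69.8) / (1 + 0.1×2.47 + 0.589×6.31 + 0.314×3.7) = 136.8/6.125 = 22.33 kJ/min.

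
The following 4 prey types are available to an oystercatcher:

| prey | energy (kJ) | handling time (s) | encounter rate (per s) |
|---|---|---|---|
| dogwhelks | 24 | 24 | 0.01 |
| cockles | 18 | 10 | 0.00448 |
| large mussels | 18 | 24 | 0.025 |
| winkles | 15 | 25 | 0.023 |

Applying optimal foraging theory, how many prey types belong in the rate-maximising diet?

4

E/h in descending order: cockles 1.8, dogwhelks 1, large mussels 0.75, winkles 0.6 kJ/s. The optimal diet is the largest prefix of this list for which every included type satisfies E_i/h_i > R on the types above it.
Rate on top 1: 0.07718. dogwhelks: 1 > 0.07718 → include.
Rate on top 2: 0.2496. large mussels: 0.75 > 0.2496 → include.
Rate on top 3: 0.4089. winkles: 0.6 > 0.4089 → include.
Optimal diet: cockles, dogwhelks, large mussels, winkles — 4 of 4 types.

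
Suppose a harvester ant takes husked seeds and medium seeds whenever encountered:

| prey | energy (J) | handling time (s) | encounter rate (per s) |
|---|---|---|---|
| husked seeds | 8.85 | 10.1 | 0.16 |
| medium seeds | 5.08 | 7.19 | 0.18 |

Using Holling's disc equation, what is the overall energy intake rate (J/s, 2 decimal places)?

R = Σλ_iE_i / (1 + Σλ_ih_i)
Numerator: 0.16×8.85 + 0.18×5.08 = 2.33
Denominator: 1 + 0.16×10.1 + 0.18×7.19 = 3.91
R = 2.33/3.91 = 0.596 J/s

0.60 J/s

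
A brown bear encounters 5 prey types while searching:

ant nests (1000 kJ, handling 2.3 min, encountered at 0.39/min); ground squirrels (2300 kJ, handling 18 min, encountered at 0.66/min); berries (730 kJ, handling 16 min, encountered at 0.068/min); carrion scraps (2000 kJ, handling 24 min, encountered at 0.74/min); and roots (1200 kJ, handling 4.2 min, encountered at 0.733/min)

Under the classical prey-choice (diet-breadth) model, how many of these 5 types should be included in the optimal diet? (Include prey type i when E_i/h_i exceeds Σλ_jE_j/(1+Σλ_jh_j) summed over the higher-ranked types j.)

Rank by E/h (kJ/min): ant nests 435, roots 286, ground squirrels 128, carrion scraps 83.3, berries 45.6. Include each in turn until the next type's E/h falls below the running intake rate.
Rate on top 1: 205.6. roots: 286 > 205.6 → include.
Rate on top 2: 255.2. ground squirrels: 128 < 255.2 → exclude; stop.
Optimal diet: ant nests, roots — 2 of 5 types.

2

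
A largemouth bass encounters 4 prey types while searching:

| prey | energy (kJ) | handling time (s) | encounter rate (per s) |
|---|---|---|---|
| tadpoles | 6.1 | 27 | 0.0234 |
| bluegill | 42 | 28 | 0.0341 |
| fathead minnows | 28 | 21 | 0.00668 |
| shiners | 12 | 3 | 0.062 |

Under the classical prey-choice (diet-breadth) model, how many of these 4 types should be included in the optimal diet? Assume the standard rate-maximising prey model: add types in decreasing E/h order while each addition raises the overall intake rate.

E/h in descending order: shiners 4, bluegill 1.5, fathead minnows 1.33, tadpoles 0.226 kJ/s. The optimal diet is the largest prefix of this list for which every included type satisfies E_i/h_i > R on the types above it.
Rate on top 1: 0.6273. bluegill: 1.5 > 0.6273 → include.
Rate on top 2: 1.017. fathead minnows: 1.33 > 1.017 → include.
Rate on top 3: 1.036. tadpoles: 0.226 < 1.036 → exclude; stop.
Optimal diet: shiners, bluegill, fathead minnows — 3 of 4 types.

3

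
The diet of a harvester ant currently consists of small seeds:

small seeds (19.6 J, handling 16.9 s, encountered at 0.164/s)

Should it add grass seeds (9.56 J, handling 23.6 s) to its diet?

No

On small seeds alone, R = ΣλE/(1+Σλh) = 3.214/3.772 = 0.8523 J/s.
grass seeds: E/h = 9.56/23.6 = 0.4051 J/s.
Since 0.4051 < R, time spent handling grass seeds is better spent searching.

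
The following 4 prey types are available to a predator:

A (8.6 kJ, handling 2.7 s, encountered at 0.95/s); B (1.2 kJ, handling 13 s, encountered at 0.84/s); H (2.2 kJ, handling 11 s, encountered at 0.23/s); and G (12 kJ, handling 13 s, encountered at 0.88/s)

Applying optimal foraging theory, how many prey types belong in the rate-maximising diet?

1

E/h in descending order: A 3.19, G 0.923, H 0.2, B 0.0923 kJ/s. The optimal diet is the largest prefix of this list for which every included type satisfies E_i/h_i > R on the types above it.
Rate on top 1: 2.292. G: 0.923 < 2.292 → exclude; stop.
Optimal diet: A — 1 of 4 types.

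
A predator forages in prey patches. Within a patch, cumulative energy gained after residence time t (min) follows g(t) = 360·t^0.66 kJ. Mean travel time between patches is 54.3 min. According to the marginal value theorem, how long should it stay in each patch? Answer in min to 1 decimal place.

By the marginal value theorem, leave when the instantaneous gain rate g'(t) equals the habitat-wide average g(t)/(T + t).
g'(t) = 0.66·360·t^-0.34. Setting 0.66·360·t^-0.34 = 360·t^0.66/(54.3+t) gives 0.66(54.3+t) = t, so 0.34·t = 0.66×54.3.
t* = 0.66×54.3/0.34 = 105.4 min.

105.4 min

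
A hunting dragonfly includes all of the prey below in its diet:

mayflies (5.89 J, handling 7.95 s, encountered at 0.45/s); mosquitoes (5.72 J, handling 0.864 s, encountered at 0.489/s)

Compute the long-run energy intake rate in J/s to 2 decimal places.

1.09 J/s

R = (0.45×5.89 + 0.489×5.72) / (1 + 0.45×7.95 + 0.489×0.864) = 5.448/5 = 1.09 J/s.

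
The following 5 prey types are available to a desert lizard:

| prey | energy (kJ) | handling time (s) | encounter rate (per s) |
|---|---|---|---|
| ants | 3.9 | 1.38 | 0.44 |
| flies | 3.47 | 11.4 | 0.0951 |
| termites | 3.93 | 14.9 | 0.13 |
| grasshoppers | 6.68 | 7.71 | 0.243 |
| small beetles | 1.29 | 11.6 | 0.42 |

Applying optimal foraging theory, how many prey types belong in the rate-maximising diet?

1

Profitabilities (E/h, kJ/s): ants 2.83, grasshoppers 0.866, flies 0.304, termites 0.264, small beetles 0.111. Add prey in this order while the next type's profitability exceeds the intake rate on those already taken.
Rate on top 1: 1.068. grasshoppers: 0.866 < 1.068 → exclude; stop.
Optimal diet: ants — 1 of 5 types.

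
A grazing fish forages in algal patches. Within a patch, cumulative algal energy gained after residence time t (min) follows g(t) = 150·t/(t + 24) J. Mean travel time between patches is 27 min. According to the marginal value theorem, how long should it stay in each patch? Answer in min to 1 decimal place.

Maximise g(t)/(T+t): set derivative to zero → g'(t)(T+t) = g(t).
g'(t) = 150·24/(t + 24)². Setting 150·24/(t+24)² = 150t/[(t+24)(27+t)] gives 24(27+t) = t(t+24), so t² = 24×27 = 648.
t* = √648 = 25.46 min.

25.5 min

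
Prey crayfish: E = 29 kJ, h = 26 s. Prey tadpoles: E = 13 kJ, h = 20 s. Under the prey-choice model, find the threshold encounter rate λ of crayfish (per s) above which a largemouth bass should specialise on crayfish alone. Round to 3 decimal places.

0.054 per s

The zero-one rule: include tadpoles iff E₂/h₂ > λE₁/(1+λh₁). Equality gives the switch point.
λE₁h₂ = E₂ + λE₂h₁ ⇒ λ = E₂/(E₁h₂ − E₂h₁) = 13/(580 − 338) = 0.05372 per s.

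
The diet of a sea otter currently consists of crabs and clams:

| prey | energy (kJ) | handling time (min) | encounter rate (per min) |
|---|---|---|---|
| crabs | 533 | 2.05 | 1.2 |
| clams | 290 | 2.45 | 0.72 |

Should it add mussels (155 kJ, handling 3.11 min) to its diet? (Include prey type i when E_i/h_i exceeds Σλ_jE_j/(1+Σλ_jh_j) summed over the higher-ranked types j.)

No

Current rate: (1.2×533 + 0.72×290)/(1 + 1.2×2.05 + 0.72×2.45) = 162.4 kJ/min.
Profitability of mussels: 155/3.11 = 49.84 kJ/min.
Since 49.84 < R, time spent handling mussels is better spent searching.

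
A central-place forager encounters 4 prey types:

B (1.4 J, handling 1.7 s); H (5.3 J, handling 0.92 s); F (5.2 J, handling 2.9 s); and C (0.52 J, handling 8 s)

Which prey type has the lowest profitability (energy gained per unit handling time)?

In descending order of E/h:
H: 5.3/0.92 = 5.76 J/s
F: 5.2/2.9 = 1.79 J/s
B: 1.4/1.7 = 0.824 J/s
C: 0.52/8 = 0.065 J/s

C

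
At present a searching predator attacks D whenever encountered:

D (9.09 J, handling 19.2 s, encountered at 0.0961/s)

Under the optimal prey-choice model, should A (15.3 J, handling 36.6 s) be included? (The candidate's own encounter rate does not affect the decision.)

Current rate: (0.0961×9.09)/(1 + 0.0961×19.2) = 0.307 J/s.
A: E/h = 15.3/36.6 = 0.418 J/s.
Since 0.418 > R, including A increases the long-run rate.

Yes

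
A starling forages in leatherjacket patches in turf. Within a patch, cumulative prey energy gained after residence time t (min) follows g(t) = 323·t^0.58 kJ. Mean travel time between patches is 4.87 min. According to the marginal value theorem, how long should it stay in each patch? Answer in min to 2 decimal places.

6.73 min

Optimal t* satisfies g'(t*) = g(t*)/(T + t*).
g'(t) = 0.58·323·t^-0.42. Setting 0.58·323·t^-0.42 = 323·t^0.58/(4.87+t) gives 0.58(4.87+t) = t, so 0.42·t = 0.58×4.87.
t* = 0.58×4.87/0.42 = 6.725 min.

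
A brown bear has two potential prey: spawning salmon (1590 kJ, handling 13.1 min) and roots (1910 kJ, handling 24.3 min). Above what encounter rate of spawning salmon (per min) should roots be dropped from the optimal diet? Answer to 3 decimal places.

The zero-one rule: include roots iff E₂/h₂ > λE₁/(1+λh₁). Equality gives the switch point.
λE₁h₂ = E₂ + λE₂h₁ ⇒ λ = E₂/(E₁h₂ − E₂h₁) = 1910/(3.864e+04 − 2.502e+04) = 0.1403 per min.

0.140 per min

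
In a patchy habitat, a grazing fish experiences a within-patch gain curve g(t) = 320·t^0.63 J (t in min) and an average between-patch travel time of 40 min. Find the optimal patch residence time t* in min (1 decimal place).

Maximise g(t)/(T+t): set derivative to zero → g'(t)(T+t) = g(t).
g'(t) = 0.63·320·t^-0.37. Setting 0.63·320·t^-0.37 = 320·t^0.63/(40+t) gives 0.63(40+t) = t, so 0.37·t = 0.63×40.
t* = 0.63×40/0.37 = 68.11 min.

68.1 min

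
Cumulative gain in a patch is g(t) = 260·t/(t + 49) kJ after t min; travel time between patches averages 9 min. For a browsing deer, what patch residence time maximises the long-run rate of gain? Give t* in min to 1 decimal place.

Maximise g(t)/(T+t): set derivative to zero → g'(t)(T+t) = g(t).
g'(t) = 260·49/(t + 49)². Setting 260·49/(t+49)² = 260t/[(t+49)(9+t)] gives 49(9+t) = t(t+49), so t² = 49×9 = 441.
t* = √441 = 21 min.

21.0 min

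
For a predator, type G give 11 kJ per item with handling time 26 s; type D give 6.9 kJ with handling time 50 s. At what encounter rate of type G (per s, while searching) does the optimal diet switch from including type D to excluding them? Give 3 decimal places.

0.019 per s

At the threshold, the rate on type G alone equals the profitability of type D: λ·11/(1 + λ·26) = 6.9/50 = 0.138.
Rearranging, λ(11 − 0.138×26) = 0.138, so λ = 0.138/7.412 = 0.01862 per s.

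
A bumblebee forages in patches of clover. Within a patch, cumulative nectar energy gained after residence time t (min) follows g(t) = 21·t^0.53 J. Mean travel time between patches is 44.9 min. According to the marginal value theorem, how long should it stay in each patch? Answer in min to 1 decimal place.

50.6 min

By the marginal value theorem, leave when the instantaneous gain rate g'(t) equals the habitat-wide average g(t)/(T + t).
g'(t) = 0.53·21·t^-0.47. Setting 0.53·21·t^-0.47 = 21·t^0.53/(44.9+t) gives 0.53(44.9+t) = t, so 0.47·t = 0.53×44.9.
t* = 0.53×44.9/0.47 = 50.63 min.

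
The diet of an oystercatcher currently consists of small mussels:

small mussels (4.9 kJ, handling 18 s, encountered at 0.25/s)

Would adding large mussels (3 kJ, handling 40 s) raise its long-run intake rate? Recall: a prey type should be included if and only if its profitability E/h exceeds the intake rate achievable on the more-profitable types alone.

Current rate: (0.25×4.9)/(1 + 0.25×18) = 0.2227 kJ/s.
Profitability of large mussels: 3/40 = 0.075 kJ/s.
0.075 < 0.2227, so adding large mussels would lower the average — exclude it.

No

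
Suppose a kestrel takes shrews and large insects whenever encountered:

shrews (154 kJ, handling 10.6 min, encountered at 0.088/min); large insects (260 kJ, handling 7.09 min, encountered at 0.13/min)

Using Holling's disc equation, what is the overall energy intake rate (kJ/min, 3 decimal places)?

R = Σλ_iE_i / (1 + Σλ_ih_i)
Numerator: 0.088×154 + 0.13×260 = 47.35
Denominator: 1 + 0.088×10.6 + 0.13×7.09 = 2.854
R = 47.35/2.854 = 16.59 kJ/min

16.589 kJ/min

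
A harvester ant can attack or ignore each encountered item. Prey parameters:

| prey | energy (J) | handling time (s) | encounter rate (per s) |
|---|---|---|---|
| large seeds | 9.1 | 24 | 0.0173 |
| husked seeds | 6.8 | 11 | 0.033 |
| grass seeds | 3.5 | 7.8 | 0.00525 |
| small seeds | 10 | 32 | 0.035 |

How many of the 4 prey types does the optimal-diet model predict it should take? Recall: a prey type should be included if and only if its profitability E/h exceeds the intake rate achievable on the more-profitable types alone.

E/h in descending order: husked seeds 0.618, grass seeds 0.449, large seeds 0.379, small seeds 0.312 J/s. The optimal diet is the largest prefix of this list for which every included type satisfies E_i/h_i > R on the types above it.
Rate on top 1: 0.1646. grass seeds: 0.449 > 0.1646 → include.
Rate on top 2: 0.1729. large seeds: 0.379 > 0.1729 → include.
Rate on top 3: 0.22. small seeds: 0.312 > 0.22 → include.
Optimal diet: husked seeds, grass seeds, large seeds, small seeds — 4 of 4 types.

4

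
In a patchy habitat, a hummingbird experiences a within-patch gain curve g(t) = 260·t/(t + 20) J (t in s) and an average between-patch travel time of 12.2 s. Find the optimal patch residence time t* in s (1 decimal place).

15.6 s

Maximise g(t)/(T+t): set derivative to zero → g'(t)(T+t) = g(t).
g'(t) = 260·20/(t + 20)². Setting 260·20/(t+20)² = 260t/[(t+20)(12.2+t)] gives 20(12.2+t) = t(t+20), so t² = 20×12.2 = 244.
t* = √244 = 15.62 s.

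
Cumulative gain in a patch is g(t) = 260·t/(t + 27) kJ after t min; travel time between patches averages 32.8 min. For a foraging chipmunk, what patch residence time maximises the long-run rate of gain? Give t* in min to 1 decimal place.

Optimal t* satisfies g'(t*) = g(t*)/(T + t*).
g'(t) = 260·27/(t + 27)². Setting 260·27/(t+27)² = 260t/[(t+27)(32.8+t)] gives 27(32.8+t) = t(t+27), so t² = 27×32.8 = 885.6.
t* = √885.6 = 29.76 min.

29.8 min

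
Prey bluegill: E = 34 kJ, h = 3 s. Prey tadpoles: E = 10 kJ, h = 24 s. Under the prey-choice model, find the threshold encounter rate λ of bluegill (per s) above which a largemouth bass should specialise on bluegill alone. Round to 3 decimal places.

At the threshold, the rate on bluegill alone equals the profitability of tadpoles: λ·34/(1 + λ·3) = 10/24 = 0.4167.
Rearranging, λ(34 − 0.4167×3) = 0.4167, so λ = 0.4167/32.75 = 0.01272 per s.

0.013 per s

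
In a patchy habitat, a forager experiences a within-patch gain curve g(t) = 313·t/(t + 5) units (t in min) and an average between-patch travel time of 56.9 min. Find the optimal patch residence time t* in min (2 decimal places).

16.87 min

By the marginal value theorem, leave when the instantaneous gain rate g'(t) equals the habitat-wide average g(t)/(T + t).
g'(t) = 313·5/(t + 5)². Setting 313·5/(t+5)² = 313t/[(t+5)(56.9+t)] gives 5(56.9+t) = t(t+5), so t² = 5×56.9 = 284.5.
t* = √284.5 = 16.87 min.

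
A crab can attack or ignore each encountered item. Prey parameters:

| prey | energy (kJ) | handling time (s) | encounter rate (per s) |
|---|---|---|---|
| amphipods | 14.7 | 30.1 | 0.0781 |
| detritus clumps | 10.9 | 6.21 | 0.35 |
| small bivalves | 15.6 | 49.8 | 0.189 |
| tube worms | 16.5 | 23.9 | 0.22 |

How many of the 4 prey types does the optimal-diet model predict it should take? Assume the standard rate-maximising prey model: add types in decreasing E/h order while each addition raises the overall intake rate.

Rank by E/h (kJ/s): detritus clumps 1.76, tube worms 0.69, amphipods 0.488, small bivalves 0.313. Include each in turn until the next type's E/h falls below the running intake rate.
Rate on top 1: 1.202. tube worms: 0.69 < 1.202 → exclude; stop.
Optimal diet: detritus clumps — 1 of 4 types.

1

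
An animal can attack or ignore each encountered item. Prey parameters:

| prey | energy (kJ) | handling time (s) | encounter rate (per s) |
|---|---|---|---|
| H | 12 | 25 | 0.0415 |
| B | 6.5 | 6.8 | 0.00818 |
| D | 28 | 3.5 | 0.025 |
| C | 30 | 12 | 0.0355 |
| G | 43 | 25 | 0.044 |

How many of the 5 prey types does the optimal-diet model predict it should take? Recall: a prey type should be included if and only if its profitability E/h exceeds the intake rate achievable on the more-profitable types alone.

3

Rank by E/h (kJ/s): D 8, C 2.5, G 1.72, B 0.956, H 0.48. Include each in turn until the next type's E/h falls below the running intake rate.
Rate on top 1: 0.6437. C: 2.5 > 0.6437 → include.
Rate on top 2: 1.166. G: 1.72 > 1.166 → include.
Rate on top 3: 1.399. B: 0.956 < 1.399 → exclude; stop.
Optimal diet: D, C, G — 3 of 5 types.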